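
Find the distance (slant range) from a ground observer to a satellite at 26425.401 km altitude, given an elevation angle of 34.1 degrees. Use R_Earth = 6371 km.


h = 26425.401 km, el = 34.1 deg
d = -R_E*sin(el) + sqrt((R_E*sin(el))^2 + 2*R_E*h + h^2)
d = -6371.0000*sin(0.5951573) + sqrt((6371.0000*0.560639)^2 + 2*6371.0000*26425.401 + 26425.401^2)
d = 28797.4793 km

28797.4793 km


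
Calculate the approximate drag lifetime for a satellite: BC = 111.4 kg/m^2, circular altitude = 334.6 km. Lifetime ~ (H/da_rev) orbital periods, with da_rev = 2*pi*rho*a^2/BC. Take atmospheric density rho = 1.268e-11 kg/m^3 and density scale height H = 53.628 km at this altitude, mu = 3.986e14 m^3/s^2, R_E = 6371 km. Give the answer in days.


a = R_E + alt = 6705.6000 km = 6.7056e+06 m
da_rev = 2*pi*rho*a^2/BC = 2*pi*1.268e-11*(6.7056e+06)^2/111.4 = 32.158014 m per revolution
N = H/da_rev = 53628.0000 m / 32.158014 m = 1667.6403 revolutions
P = 2*pi*sqrt(a^3/mu) = 5464.7171 s
lifetime = N*P = 1667.6403 * 5464.7171 = 9.1131825e+06 s = 105.4766 days

105.4766 days


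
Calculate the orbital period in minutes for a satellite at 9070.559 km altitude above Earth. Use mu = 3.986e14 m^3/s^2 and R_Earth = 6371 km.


r = 15441.5590 km = 1.5441559e+07 m
T = 2*pi*sqrt(r^3/mu) = 2*pi*sqrt(3.6819123e+21 / 3.986e14)
T = 19096.2433 s = 318.2707 min

318.2707 minutes


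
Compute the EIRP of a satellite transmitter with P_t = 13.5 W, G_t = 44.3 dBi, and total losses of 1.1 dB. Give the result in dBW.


Pt = 13.5 W = 11.3033 dBW
EIRP = Pt_dBW + Gt - losses = 11.3033 + 44.3 - 1.1 = 54.5033 dBW

54.5033 dBW


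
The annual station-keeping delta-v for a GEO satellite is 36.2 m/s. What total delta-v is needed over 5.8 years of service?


dV = rate * years = 36.2 * 5.8
dV = 209.9600 m/s

209.9600 m/s


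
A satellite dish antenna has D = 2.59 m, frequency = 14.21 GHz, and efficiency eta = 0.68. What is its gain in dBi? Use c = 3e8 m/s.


lambda = c/f = 3e8 / 1.421e+10 = 0.02111189 m
G = eta*(pi*D/lambda)^2 = 0.68*(pi*2.59/0.02111189)^2
G = 101007.5490 (linear)
G = 10*log10(101007.5490) = 50.0435 dBi

50.0435 dBi


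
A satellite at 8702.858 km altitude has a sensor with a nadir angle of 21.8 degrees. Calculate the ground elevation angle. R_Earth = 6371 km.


r = R_E + alt = 15073.8580 km
Law of sines in the satellite / Earth-center / ground-point triangle:
  sin(nadir)/R_E = sin(90 + el)/r  =>  cos(el) = (r/R_E)*sin(nadir)
cos(el) = (15073.8580 / 6371.0000) * sin(21.8 deg) = 0.8786605
el = arccos(0.8786605) = 28.5188 deg
(Earth-central angle = 90 - nadir - el = 39.6812 deg)

28.5188 degrees


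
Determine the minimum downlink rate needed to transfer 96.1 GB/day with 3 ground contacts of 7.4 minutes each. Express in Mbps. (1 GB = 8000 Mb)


total contact time = 3 * 7.4 * 60 = 1332.0000 s
data = 96.1 GB = 768800.0000 Mb
rate = 768800.0000 / 1332.0000 = 577.1772 Mbps

577.1772 Mbps


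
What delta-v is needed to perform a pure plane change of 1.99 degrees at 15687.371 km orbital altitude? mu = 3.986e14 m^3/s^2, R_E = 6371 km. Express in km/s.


r = 22058.3710 km = 2.2058371e+07 m
V = sqrt(mu/r) = 4250.9102 m/s
di = 1.99 deg = 0.03473205 rad
dV = 2*V*sin(di/2) = 2*4250.9102*sin(0.01736603)
dV = 147.6354 m/s = 0.1476354 km/s

0.1476 km/s


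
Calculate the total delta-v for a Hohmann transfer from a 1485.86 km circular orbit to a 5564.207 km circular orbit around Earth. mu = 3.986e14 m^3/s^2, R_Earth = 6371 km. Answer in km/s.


r1 = 7856.8600 km = 7.85686e+06 m
r2 = 11935.2070 km = 1.1935207e+07 m
dv1 = sqrt(mu/r1)*(sqrt(2*r2/(r1+r2)) - 1) = 699.5016 m/s
dv2 = sqrt(mu/r2)*(1 - sqrt(2*r1/(r1+r2))) = 629.7200 m/s
total dv = |dv1| + |dv2| = 699.5016 + 629.7200 = 1329.2217 m/s = 1.3292 km/s

1.3292 km/s


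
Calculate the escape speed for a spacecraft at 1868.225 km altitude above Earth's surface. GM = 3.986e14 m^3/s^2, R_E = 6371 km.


r = 6371.0 + 1868.225 = 8239.2250 km = 8.239225e+06 m
v_esc = sqrt(2*mu/r) = sqrt(2*3.986e14 / 8.239225e+06)
v_esc = 9836.4970 m/s = 9.8365 km/s

9.8365 km/s


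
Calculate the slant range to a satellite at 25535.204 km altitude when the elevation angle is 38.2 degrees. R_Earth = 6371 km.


h = 25535.204 km, el = 38.2 deg
d = -R_E*sin(el) + sqrt((R_E*sin(el))^2 + 2*R_E*h + h^2)
d = -6371.0000*sin(0.6667158) + sqrt((6371.0000*0.6184084)^2 + 2*6371.0000*25535.204 + 25535.204^2)
d = 27571.0526 km

27571.0526 km


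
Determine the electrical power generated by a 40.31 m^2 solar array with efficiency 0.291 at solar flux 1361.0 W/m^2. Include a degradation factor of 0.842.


P = area * eta * S * degradation
P = 40.31 * 0.291 * 1361.0 * 0.842
P = 13442.3749 W

13442.3749 W


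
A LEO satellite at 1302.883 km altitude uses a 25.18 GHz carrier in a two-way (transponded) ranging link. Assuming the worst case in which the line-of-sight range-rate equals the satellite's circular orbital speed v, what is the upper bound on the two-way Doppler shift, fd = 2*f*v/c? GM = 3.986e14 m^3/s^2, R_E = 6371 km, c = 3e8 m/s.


r = 7.673883e+06 m
v = sqrt(mu/r) = 7207.1085 m/s (worst-case radial velocity)
f = 25.18 GHz = 2.518e+10 Hz
fd = 2*f*v/c = 2*2.518e+10*7207.1085/3.0e+08
fd = 1.2098333e+06 Hz

1.2098e+06 Hz


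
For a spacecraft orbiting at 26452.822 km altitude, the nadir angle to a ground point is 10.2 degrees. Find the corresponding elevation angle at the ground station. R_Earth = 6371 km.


r = R_E + alt = 32823.8220 km
Law of sines in the satellite / Earth-center / ground-point triangle:
  sin(nadir)/R_E = sin(90 + el)/r  =>  cos(el) = (r/R_E)*sin(nadir)
cos(el) = (32823.8220 / 6371.0000) * sin(10.2 deg) = 0.9123525
el = arccos(0.9123525) = 24.1675 deg
(Earth-central angle = 90 - nadir - el = 55.6325 deg)

24.1675 degrees


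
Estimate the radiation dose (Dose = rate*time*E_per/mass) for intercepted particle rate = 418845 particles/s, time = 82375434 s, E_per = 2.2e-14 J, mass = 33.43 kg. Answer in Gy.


Total energy deposited = rate * time * E_per
  = 418845 * 82375434 * 2.2e-14 = 0.7590559 J
Dose = E_total / mass = 0.7590559 / 33.43
Dose = 0.02270583 Gy

0.0227 Gy


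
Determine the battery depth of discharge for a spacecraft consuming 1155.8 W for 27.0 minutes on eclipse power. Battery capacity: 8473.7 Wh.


E_used = P * t / 60 = 1155.8 * 27.0 / 60 = 520.1100 Wh
DOD = E_used / E_total * 100 = 520.1100 / 8473.7 * 100
DOD = 6.1379 %

6.1379 %


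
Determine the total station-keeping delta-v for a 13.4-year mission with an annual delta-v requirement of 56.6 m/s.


dV = rate * years = 56.6 * 13.4
dV = 758.4400 m/s

758.4400 m/s


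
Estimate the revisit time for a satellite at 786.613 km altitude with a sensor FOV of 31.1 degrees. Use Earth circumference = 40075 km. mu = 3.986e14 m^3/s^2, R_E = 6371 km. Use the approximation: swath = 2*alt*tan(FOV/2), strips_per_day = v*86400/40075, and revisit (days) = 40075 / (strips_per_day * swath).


swath = 2*786.613*tan(0.2713987) = 437.7730 km
v = sqrt(mu/r) = 7462.5034 m/s = 7.4625 km/s
strips/day = v*86400/40075 = 7.4625*86400/40075 = 16.0888
coverage/day = strips * swath = 16.0888 * 437.7730 = 7043.2605 km
revisit = 40075 / 7043.2605 = 5.6898 days

5.6898 days


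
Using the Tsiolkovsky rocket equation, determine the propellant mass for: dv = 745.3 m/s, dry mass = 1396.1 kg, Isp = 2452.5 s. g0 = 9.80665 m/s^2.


ve = Isp * g0 = 2452.5 * 9.80665 = 24050.809125 m/s
mass ratio = exp(dv/ve) = exp(745.3/24050.809125) = 1.03147371
m_prop = m_dry * (mr - 1) = 1396.1 * (1.03147371 - 1)
m_prop = 43.9404 kg

43.9404 kg


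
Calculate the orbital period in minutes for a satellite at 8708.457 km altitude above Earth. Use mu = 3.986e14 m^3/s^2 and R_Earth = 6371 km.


r = 15079.4570 km = 1.5079457e+07 m
T = 2*pi*sqrt(r^3/mu) = 2*pi*sqrt(3.4289181e+21 / 3.986e14)
T = 18428.4910 s = 307.1415 min

307.1415 minutes


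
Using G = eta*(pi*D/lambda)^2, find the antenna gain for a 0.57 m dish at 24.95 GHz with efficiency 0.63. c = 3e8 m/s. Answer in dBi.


lambda = c/f = 3e8 / 2.495e+10 = 0.01202405 m
G = eta*(pi*D/lambda)^2 = 0.63*(pi*0.57/0.01202405)^2
G = 13972.9658 (linear)
G = 10*log10(13972.9658) = 41.4529 dBi

41.4529 dBi


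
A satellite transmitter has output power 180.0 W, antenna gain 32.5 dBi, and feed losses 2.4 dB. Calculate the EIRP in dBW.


Pt = 180.0 W = 22.5527 dBW
EIRP = Pt_dBW + Gt - losses = 22.5527 + 32.5 - 2.4 = 52.6527 dBW

52.6527 dBW


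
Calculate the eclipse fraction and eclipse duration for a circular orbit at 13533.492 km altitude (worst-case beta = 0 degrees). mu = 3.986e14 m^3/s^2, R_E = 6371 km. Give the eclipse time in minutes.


r = 19904.4920 km
T = 465.7862 min
Eclipse fraction = arcsin(R_E/r)/pi = arcsin(6371.0000/19904.4920)/pi
= arcsin(0.3200785)/pi = 0.1037093
Eclipse duration = 0.1037093 * 465.7862 = 48.3064 min

48.3064 minutes


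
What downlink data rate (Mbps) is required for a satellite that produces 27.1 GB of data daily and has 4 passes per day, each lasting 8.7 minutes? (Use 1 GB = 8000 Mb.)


total contact time = 4 * 8.7 * 60 = 2088.0000 s
data = 27.1 GB = 216800.0000 Mb
rate = 216800.0000 / 2088.0000 = 103.8314 Mbps

103.8314 Mbps


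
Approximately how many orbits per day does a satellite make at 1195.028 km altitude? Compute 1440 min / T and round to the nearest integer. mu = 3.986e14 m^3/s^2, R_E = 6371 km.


r = 7.566028e+06 m
T = 2*pi*sqrt(r^3/mu) = 6549.5753 s = 109.1596 min
revs/day = 1440 / 109.1596 = 13.1917
Rounded: 13 revolutions per day

13 revolutions per day


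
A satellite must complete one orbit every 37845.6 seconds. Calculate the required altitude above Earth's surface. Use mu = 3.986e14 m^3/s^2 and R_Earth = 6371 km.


T = 37845.6 s
r = (mu*T^2/(4*pi^2))^(1/3) = (3.986e14 * 37845.6^2 / (4*pi^2))^(1/3)
r = 2.43633e+07 m = 24363.3002 km
alt = r - R_E = 24363.3002 - 6371 = 17992.3002 km

17992.3002 km


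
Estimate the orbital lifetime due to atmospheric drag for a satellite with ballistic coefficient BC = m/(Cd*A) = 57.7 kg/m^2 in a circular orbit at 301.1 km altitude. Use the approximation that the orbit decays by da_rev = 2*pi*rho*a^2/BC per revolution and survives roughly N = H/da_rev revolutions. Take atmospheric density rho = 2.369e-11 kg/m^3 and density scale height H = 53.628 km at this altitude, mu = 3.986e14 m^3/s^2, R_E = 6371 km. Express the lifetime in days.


a = R_E + alt = 6672.1000 km = 6.6721e+06 m
da_rev = 2*pi*rho*a^2/BC = 2*pi*2.369e-11*(6.6721e+06)^2/57.7 = 114.840271 m per revolution
N = H/da_rev = 53628.0000 m / 114.840271 m = 466.9790 revolutions
P = 2*pi*sqrt(a^3/mu) = 5423.8172 s
lifetime = N*P = 466.9790 * 5423.8172 = 2.532809e+06 s = 29.3149 days

29.3149 days


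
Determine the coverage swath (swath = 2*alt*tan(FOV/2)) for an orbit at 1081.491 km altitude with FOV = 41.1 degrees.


FOV = 41.1 deg = 0.7173303 rad
swath = 2 * alt * tan(FOV/2) = 2 * 1081.491 * tan(0.3586652)
swath = 2 * 1081.491 * 0.3748797
swath = 810.8580 km

810.8580 km


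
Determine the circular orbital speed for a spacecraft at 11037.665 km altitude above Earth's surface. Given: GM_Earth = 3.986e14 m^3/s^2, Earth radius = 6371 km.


r = R_E + alt = 6371.0 + 11037.665 = 17408.6650 km = 1.7408665e+07 m
v = sqrt(mu/r) = sqrt(3.986e14 / 1.7408665e+07) = 4785.0438 m/s = 4.7850 km/s

4.7850 km/s


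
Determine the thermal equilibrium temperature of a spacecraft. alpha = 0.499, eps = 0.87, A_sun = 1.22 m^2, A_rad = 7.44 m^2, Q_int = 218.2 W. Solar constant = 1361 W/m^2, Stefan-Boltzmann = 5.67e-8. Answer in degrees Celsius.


Numerator = alpha*S*A_sun + Q_int = 0.499*1361*1.22 + 218.2 = 1046.7496 W
Denominator = eps*sigma*A_rad = 0.87*5.67e-8*7.44 = 3.6700776e-07 W/K^4
T^4 = 2.8521184e+09 K^4
T = 231.0957 K = -42.0543 C

-42.0543 degrees Celsius


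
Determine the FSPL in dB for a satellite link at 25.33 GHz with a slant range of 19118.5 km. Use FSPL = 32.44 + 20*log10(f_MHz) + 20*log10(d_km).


f = 25.33 GHz = 25330.0000 MHz
d = 19118.5 km
FSPL = 32.44 + 20*log10(25330.0000) + 20*log10(19118.5)
FSPL = 32.44 + 88.0727 + 85.6291
FSPL = 206.1418 dB

206.1418 dB


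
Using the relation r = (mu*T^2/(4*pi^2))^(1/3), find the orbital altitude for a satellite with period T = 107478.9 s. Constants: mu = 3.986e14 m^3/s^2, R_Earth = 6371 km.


T = 107478.9 s
r = (mu*T^2/(4*pi^2))^(1/3) = (3.986e14 * 107478.9^2 / (4*pi^2))^(1/3)
r = 4.8858635e+07 m = 48858.6348 km
alt = r - R_E = 48858.6348 - 6371 = 42487.6348 km

42487.6348 km


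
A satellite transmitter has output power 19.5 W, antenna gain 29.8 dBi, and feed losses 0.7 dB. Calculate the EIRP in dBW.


Pt = 19.5 W = 12.9003 dBW
EIRP = Pt_dBW + Gt - losses = 12.9003 + 29.8 - 0.7 = 42.0003 dBW

42.0003 dBW


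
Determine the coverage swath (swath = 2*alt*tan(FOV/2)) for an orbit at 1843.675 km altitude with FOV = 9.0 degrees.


FOV = 9.0 deg = 0.1570796 rad
swath = 2 * alt * tan(FOV/2) = 2 * 1843.675 * tan(0.07853982)
swath = 2 * 1843.675 * 0.07870171
swath = 290.2007 km

290.2007 km


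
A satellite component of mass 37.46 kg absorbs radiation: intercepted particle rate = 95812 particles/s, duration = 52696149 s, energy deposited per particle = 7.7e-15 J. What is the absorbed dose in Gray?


Total energy deposited = rate * time * E_per
  = 95812 * 52696149 * 7.7e-15 = 0.03887671 J
Dose = E_total / mass = 0.03887671 / 37.46
Dose = 0.001037819 Gy

0.0010 Gy


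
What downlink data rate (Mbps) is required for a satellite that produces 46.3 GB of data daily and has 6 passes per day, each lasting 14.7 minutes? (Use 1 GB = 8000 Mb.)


total contact time = 6 * 14.7 * 60 = 5292.0000 s
data = 46.3 GB = 370400.0000 Mb
rate = 370400.0000 / 5292.0000 = 69.9924 Mbps

69.9924 Mbps


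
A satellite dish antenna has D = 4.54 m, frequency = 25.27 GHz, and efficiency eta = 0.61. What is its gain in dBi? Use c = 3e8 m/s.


lambda = c/f = 3e8 / 2.527e+10 = 0.01187178 m
G = eta*(pi*D/lambda)^2 = 0.61*(pi*4.54/0.01187178)^2
G = 880459.2501 (linear)
G = 10*log10(880459.2501) = 59.4471 dBi

59.4471 dBi


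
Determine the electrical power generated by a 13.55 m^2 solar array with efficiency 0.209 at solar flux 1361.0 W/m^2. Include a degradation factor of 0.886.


P = area * eta * S * degradation
P = 13.55 * 0.209 * 1361.0 * 0.886
P = 3414.8956 W

3414.8956 W


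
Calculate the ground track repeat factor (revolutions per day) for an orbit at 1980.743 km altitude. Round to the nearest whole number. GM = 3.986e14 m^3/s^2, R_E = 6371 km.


r = 8.351743e+06 m
T = 2*pi*sqrt(r^3/mu) = 7595.8592 s = 126.5977 min
revs/day = 1440 / 126.5977 = 11.3746
Rounded: 11 revolutions per day

11 revolutions per day


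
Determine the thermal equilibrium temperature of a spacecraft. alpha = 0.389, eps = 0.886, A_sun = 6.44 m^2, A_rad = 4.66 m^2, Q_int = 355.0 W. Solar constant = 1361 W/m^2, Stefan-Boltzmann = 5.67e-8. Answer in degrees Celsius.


Numerator = alpha*S*A_sun + Q_int = 0.389*1361*6.44 + 355.0 = 3764.5228 W
Denominator = eps*sigma*A_rad = 0.886*5.67e-8*4.66 = 2.3410069e-07 W/K^4
T^4 = 1.6080784e+10 K^4
T = 356.1040 K = 82.9540 C

82.9540 degrees Celsius


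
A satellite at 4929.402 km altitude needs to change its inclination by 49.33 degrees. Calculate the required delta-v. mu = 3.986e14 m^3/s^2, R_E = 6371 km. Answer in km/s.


r = 11300.4020 km = 1.1300402e+07 m
V = sqrt(mu/r) = 5939.1145 m/s
di = 49.33 deg = 0.8609709 rad
dV = 2*V*sin(di/2) = 2*5939.1145*sin(0.4304855)
dV = 4956.9278 m/s = 4.9569 km/s

4.9569 km/s


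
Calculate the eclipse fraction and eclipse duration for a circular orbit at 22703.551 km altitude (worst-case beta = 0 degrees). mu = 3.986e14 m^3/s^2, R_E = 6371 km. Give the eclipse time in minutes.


r = 29074.5510 km
T = 822.2985 min
Eclipse fraction = arcsin(R_E/r)/pi = arcsin(6371.0000/29074.5510)/pi
= arcsin(0.2191263)/pi = 0.07032069
Eclipse duration = 0.07032069 * 822.2985 = 57.8246 min

57.8246 minutes


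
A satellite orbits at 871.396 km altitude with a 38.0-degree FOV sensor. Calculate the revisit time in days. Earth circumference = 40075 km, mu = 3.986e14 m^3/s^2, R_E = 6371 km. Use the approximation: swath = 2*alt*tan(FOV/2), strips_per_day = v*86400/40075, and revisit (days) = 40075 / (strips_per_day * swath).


swath = 2*871.396*tan(0.3316126) = 600.0914 km
v = sqrt(mu/r) = 7418.6949 m/s = 7.4187 km/s
strips/day = v*86400/40075 = 7.4187*86400/40075 = 15.9944
coverage/day = strips * swath = 15.9944 * 600.0914 = 9598.0970 km
revisit = 40075 / 9598.0970 = 4.1753 days

4.1753 days


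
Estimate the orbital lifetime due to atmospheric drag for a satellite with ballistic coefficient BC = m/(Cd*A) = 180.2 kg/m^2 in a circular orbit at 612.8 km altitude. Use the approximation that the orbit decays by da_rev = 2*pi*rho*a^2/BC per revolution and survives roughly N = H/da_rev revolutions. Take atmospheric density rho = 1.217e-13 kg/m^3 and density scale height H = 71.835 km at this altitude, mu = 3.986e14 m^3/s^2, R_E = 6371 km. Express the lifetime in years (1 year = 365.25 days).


a = R_E + alt = 6983.8000 km = 6.9838e+06 m
da_rev = 2*pi*rho*a^2/BC = 2*pi*1.217e-13*(6.9838e+06)^2/180.2 = 0.206966115 m per revolution
N = H/da_rev = 71835.0000 m / 0.206966115 m = 347085.8021 revolutions
P = 2*pi*sqrt(a^3/mu) = 5808.2983 s
lifetime = N*P = 347085.8021 * 5808.2983 = 2.0159779e+09 s = 23333.0772 days
years = 23333.0772 / 365.25 = 63.8825 years

63.8825 years


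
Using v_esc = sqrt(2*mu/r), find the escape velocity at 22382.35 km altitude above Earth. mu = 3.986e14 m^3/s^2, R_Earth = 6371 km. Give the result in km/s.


r = 6371.0 + 22382.35 = 28753.3500 km = 2.875335e+07 m
v_esc = sqrt(2*mu/r) = sqrt(2*3.986e14 / 2.875335e+07)
v_esc = 5265.4976 m/s = 5.2655 km/s

5.2655 km/s


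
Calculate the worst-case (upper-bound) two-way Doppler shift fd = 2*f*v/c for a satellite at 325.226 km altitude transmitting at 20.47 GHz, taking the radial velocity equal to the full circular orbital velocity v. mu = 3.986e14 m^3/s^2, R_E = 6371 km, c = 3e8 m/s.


r = 6.696226e+06 m
v = sqrt(mu/r) = 7715.3138 m/s (worst-case radial velocity)
f = 20.47 GHz = 2.047e+10 Hz
fd = 2*f*v/c = 2*2.047e+10*7715.3138/3.0e+08
fd = 1.0528832e+06 Hz

1.0529e+06 Hz


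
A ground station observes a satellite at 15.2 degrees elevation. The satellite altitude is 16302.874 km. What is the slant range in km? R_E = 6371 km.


h = 16302.874 km, el = 15.2 deg
d = -R_E*sin(el) + sqrt((R_E*sin(el))^2 + 2*R_E*h + h^2)
d = -6371.0000*sin(0.26529) + sqrt((6371.0000*0.2621892)^2 + 2*6371.0000*16302.874 + 16302.874^2)
d = 20154.0098 km

20154.0098 km


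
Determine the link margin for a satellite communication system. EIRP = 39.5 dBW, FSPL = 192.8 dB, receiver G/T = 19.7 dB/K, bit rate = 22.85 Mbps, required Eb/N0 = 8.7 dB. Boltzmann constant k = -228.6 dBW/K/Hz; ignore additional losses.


C/N0 = EIRP - FSPL + G/T - k = 39.5 - 192.8 + 19.7 - (-228.6)
C/N0 = 95.0000 dB-Hz
R_b = 22.85 Mbps = 2.285e+07 bps -> 10*log10(R_b) = 73.5889 dB-Hz
Eb/N0 = C/N0 - 10*log10(R_b) = 95.0000 - 73.5889 = 21.4111 dB
Margin = Eb/N0 - Eb/N0_req = 21.4111 - 8.7 = 12.7111 dB (link closes)

12.7111 dB


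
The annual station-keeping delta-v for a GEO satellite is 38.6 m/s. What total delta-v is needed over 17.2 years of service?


dV = rate * years = 38.6 * 17.2
dV = 663.9200 m/s

663.9200 m/s


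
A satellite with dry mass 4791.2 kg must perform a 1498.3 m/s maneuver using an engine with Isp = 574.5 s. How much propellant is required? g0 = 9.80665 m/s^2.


ve = Isp * g0 = 574.5 * 9.80665 = 5633.920425 m/s
mass ratio = exp(dv/ve) = exp(1498.3/5633.920425) = 1.30466030
m_prop = m_dry * (mr - 1) = 4791.2 * (1.30466030 - 1)
m_prop = 1459.6884 kg

1459.6884 kg


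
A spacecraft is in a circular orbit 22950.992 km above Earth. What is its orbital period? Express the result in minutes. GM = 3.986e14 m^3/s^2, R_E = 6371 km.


r = 29321.9920 km = 2.9321992e+07 m
T = 2*pi*sqrt(r^3/mu) = 2*pi*sqrt(2.5210439e+22 / 3.986e14)
T = 49969.0885 s = 832.8181 min

832.8181 minutes


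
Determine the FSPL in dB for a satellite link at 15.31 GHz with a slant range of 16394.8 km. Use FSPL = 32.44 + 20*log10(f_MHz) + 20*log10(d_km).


f = 15.31 GHz = 15310.0000 MHz
d = 16394.8 km
FSPL = 32.44 + 20*log10(15310.0000) + 20*log10(16394.8)
FSPL = 32.44 + 83.6995 + 84.2941
FSPL = 200.4336 dB

200.4336 dB


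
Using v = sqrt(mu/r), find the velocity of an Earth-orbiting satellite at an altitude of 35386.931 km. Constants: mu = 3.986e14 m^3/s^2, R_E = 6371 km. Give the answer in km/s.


r = R_E + alt = 6371.0 + 35386.931 = 41757.9310 km = 4.1757931e+07 m
v = sqrt(mu/r) = sqrt(3.986e14 / 4.1757931e+07) = 3089.5780 m/s = 3.0896 km/s

3.0896 km/s


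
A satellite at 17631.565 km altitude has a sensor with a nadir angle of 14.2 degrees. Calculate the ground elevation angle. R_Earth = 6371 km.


r = R_E + alt = 24002.5650 km
Law of sines in the satellite / Earth-center / ground-point triangle:
  sin(nadir)/R_E = sin(90 + el)/r  =>  cos(el) = (r/R_E)*sin(nadir)
cos(el) = (24002.5650 / 6371.0000) * sin(14.2 deg) = 0.9241887
el = arccos(0.9241887) = 22.4537 deg
(Earth-central angle = 90 - nadir - el = 53.3463 deg)

22.4537 degrees


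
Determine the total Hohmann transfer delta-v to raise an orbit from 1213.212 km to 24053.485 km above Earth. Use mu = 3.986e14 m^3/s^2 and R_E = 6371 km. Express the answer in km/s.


r1 = 7584.2120 km = 7.584212e+06 m
r2 = 30424.4850 km = 3.0424485e+07 m
dv1 = sqrt(mu/r1)*(sqrt(2*r2/(r1+r2)) - 1) = 1923.1390 m/s
dv2 = sqrt(mu/r2)*(1 - sqrt(2*r1/(r1+r2))) = 1332.9937 m/s
total dv = |dv1| + |dv2| = 1923.1390 + 1332.9937 = 3256.1328 m/s = 3.2561 km/s

3.2561 km/s


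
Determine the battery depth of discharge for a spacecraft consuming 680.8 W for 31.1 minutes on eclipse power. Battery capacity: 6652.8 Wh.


E_used = P * t / 60 = 680.8 * 31.1 / 60 = 352.8813 Wh
DOD = E_used / E_total * 100 = 352.8813 / 6652.8 * 100
DOD = 5.3043 %

5.3043 %


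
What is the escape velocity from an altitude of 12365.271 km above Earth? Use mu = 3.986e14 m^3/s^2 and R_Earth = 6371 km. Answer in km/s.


r = 6371.0 + 12365.271 = 18736.2710 km = 1.8736271e+07 m
v_esc = sqrt(2*mu/r) = sqrt(2*3.986e14 / 1.8736271e+07)
v_esc = 6522.9202 m/s = 6.5229 km/s

6.5229 km/s


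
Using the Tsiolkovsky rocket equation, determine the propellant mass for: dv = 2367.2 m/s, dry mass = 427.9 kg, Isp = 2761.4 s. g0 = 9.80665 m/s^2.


ve = Isp * g0 = 2761.4 * 9.80665 = 27080.083310 m/s
mass ratio = exp(dv/ve) = exp(2367.2/27080.083310) = 1.09134927
m_prop = m_dry * (mr - 1) = 427.9 * (1.09134927 - 1)
m_prop = 39.0884 kg

39.0884 kg


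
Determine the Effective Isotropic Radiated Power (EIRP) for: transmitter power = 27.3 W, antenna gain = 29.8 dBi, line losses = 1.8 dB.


Pt = 27.3 W = 14.3616 dBW
EIRP = Pt_dBW + Gt - losses = 14.3616 + 29.8 - 1.8 = 42.3616 dBW

42.3616 dBW


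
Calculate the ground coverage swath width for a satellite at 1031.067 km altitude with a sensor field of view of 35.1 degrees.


FOV = 35.1 deg = 0.6126106 rad
swath = 2 * alt * tan(FOV/2) = 2 * 1031.067 * tan(0.3063053)
swath = 2 * 1031.067 * 0.3162585
swath = 652.1673 km

652.1673 km


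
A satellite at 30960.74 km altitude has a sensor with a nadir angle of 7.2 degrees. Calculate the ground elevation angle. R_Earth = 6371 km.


r = R_E + alt = 37331.7400 km
Law of sines in the satellite / Earth-center / ground-point triangle:
  sin(nadir)/R_E = sin(90 + el)/r  =>  cos(el) = (r/R_E)*sin(nadir)
cos(el) = (37331.7400 / 6371.0000) * sin(7.2 deg) = 0.7344071
el = arccos(0.7344071) = 42.7429 deg
(Earth-central angle = 90 - nadir - el = 40.0571 deg)

42.7429 degrees


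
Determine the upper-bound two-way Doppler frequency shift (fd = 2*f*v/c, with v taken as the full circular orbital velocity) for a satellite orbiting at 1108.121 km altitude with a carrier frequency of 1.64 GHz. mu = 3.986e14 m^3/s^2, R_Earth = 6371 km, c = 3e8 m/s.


r = 7.479121e+06 m
v = sqrt(mu/r) = 7300.3447 m/s (worst-case radial velocity)
f = 1.64 GHz = 1.64e+09 Hz
fd = 2*f*v/c = 2*1.64e+09*7300.3447/3.0e+08
fd = 79817.1022 Hz

79817.1022 Hz


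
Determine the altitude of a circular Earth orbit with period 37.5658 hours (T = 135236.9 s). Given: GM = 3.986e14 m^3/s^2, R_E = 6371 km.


T = 135236.9 s
r = (mu*T^2/(4*pi^2))^(1/3) = (3.986e14 * 135236.9^2 / (4*pi^2))^(1/3)
r = 5.6945052e+07 m = 56945.0516 km
alt = r - R_E = 56945.0516 - 6371 = 50574.0516 km

50574.0516 km


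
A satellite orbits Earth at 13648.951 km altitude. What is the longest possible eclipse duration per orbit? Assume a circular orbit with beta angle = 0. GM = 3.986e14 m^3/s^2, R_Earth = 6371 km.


r = 20019.9510 km
T = 469.8449 min
Eclipse fraction = arcsin(R_E/r)/pi = arcsin(6371.0000/20019.9510)/pi
= arcsin(0.3182325)/pi = 0.1030893
Eclipse duration = 0.1030893 * 469.8449 = 48.4360 min

48.4360 minutes


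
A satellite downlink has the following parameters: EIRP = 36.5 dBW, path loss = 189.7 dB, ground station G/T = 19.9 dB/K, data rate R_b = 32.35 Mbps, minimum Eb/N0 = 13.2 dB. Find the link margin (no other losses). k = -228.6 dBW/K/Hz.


C/N0 = EIRP - FSPL + G/T - k = 36.5 - 189.7 + 19.9 - (-228.6)
C/N0 = 95.3000 dB-Hz
R_b = 32.35 Mbps = 3.235e+07 bps -> 10*log10(R_b) = 75.0987 dB-Hz
Eb/N0 = C/N0 - 10*log10(R_b) = 95.3000 - 75.0987 = 20.2013 dB
Margin = Eb/N0 - Eb/N0_req = 20.2013 - 13.2 = 7.0013 dB (link closes)

7.0013 dB


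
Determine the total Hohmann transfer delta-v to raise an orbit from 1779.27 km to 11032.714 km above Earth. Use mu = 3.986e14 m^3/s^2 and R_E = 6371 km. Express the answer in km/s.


r1 = 8150.2700 km = 8.15027e+06 m
r2 = 17403.7140 km = 1.7403714e+07 m
dv1 = sqrt(mu/r1)*(sqrt(2*r2/(r1+r2)) - 1) = 1168.5552 m/s
dv2 = sqrt(mu/r2)*(1 - sqrt(2*r1/(r1+r2))) = 963.4719 m/s
total dv = |dv1| + |dv2| = 1168.5552 + 963.4719 = 2132.0271 m/s = 2.1320 km/s

2.1320 km/s


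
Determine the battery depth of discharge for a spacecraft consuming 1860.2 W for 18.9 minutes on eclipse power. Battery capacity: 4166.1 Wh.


E_used = P * t / 60 = 1860.2 * 18.9 / 60 = 585.9630 Wh
DOD = E_used / E_total * 100 = 585.9630 / 4166.1 * 100
DOD = 14.0650 %

14.0650 %


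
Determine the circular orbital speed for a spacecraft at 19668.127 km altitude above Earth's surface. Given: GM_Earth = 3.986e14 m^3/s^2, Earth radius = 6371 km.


r = R_E + alt = 6371.0 + 19668.127 = 26039.1270 km = 2.6039127e+07 m
v = sqrt(mu/r) = sqrt(3.986e14 / 2.6039127e+07) = 3912.5098 m/s = 3.9125 km/s

3.9125 km/s


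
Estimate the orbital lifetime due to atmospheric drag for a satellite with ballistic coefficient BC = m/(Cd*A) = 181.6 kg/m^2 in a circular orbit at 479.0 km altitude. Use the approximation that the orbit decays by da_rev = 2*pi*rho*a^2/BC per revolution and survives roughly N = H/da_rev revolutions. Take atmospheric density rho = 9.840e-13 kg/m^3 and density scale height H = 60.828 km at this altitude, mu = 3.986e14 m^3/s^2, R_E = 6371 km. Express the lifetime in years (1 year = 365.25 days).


a = R_E + alt = 6850.0000 km = 6.85e+06 m
da_rev = 2*pi*rho*a^2/BC = 2*pi*9.840e-13*(6.85e+06)^2/181.6 = 1.597498 m per revolution
N = H/da_rev = 60828.0000 m / 1.597498 m = 38077.0480 revolutions
P = 2*pi*sqrt(a^3/mu) = 5642.1818 s
lifetime = N*P = 38077.0480 * 5642.1818 = 2.1483763e+08 s = 2486.5466 days
years = 2486.5466 / 365.25 = 6.8078 years

6.8078 years


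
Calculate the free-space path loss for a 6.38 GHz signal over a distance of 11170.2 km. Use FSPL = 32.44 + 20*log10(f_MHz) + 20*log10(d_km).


f = 6.38 GHz = 6380.0000 MHz
d = 11170.2 km
FSPL = 32.44 + 20*log10(6380.0000) + 20*log10(11170.2)
FSPL = 32.44 + 76.0964 + 80.9612
FSPL = 189.4976 dB

189.4976 dB


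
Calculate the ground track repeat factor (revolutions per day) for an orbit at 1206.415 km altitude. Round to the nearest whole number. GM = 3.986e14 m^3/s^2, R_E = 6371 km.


r = 7.577415e+06 m
T = 2*pi*sqrt(r^3/mu) = 6564.3667 s = 109.4061 min
revs/day = 1440 / 109.4061 = 13.1620
Rounded: 13 revolutions per day

13 revolutions per day


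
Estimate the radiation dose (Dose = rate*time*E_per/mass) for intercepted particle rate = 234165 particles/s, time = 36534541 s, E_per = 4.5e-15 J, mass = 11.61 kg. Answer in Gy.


Total energy deposited = rate * time * E_per
  = 234165 * 36534541 * 4.5e-15 = 0.038498 J
Dose = E_total / mass = 0.038498 / 11.61
Dose = 0.003315934 Gy

0.0033 Gy


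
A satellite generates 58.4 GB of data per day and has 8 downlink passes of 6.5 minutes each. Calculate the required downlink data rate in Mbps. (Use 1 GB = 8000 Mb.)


total contact time = 8 * 6.5 * 60 = 3120.0000 s
data = 58.4 GB = 467200.0000 Mb
rate = 467200.0000 / 3120.0000 = 149.7436 Mbps

149.7436 Mbps


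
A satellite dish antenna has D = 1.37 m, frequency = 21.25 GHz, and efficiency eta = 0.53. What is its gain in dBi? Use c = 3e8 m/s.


lambda = c/f = 3e8 / 2.125e+10 = 0.01411765 m
G = eta*(pi*D/lambda)^2 = 0.53*(pi*1.37/0.01411765)^2
G = 49259.7393 (linear)
G = 10*log10(49259.7393) = 46.9249 dBi

46.9249 dBi


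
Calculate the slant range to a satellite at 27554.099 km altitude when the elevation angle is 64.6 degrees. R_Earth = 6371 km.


h = 27554.099 km, el = 64.6 deg
d = -R_E*sin(el) + sqrt((R_E*sin(el))^2 + 2*R_E*h + h^2)
d = -6371.0000*sin(1.1275) + sqrt((6371.0000*0.9033353)^2 + 2*6371.0000*27554.099 + 27554.099^2)
d = 28059.7062 km

28059.7062 km


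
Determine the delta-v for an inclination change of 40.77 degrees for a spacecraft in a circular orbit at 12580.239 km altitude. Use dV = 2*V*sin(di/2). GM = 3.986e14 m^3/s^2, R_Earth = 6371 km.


r = 18951.2390 km = 1.8951239e+07 m
V = sqrt(mu/r) = 4586.1668 m/s
di = 40.77 deg = 0.7115707 rad
dV = 2*V*sin(di/2) = 2*4586.1668*sin(0.3557854)
dV = 3194.9683 m/s = 3.1950 km/s

3.1950 km/s


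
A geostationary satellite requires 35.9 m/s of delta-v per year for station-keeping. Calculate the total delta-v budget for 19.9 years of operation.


dV = rate * years = 35.9 * 19.9
dV = 714.4100 m/s

714.4100 m/s


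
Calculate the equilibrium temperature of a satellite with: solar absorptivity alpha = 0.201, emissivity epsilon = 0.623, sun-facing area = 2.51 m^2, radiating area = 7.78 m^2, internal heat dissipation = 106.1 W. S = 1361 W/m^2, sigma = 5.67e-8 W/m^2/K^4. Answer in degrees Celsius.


Numerator = alpha*S*A_sun + Q_int = 0.201*1361*2.51 + 106.1 = 792.7381 W
Denominator = eps*sigma*A_rad = 0.623*5.67e-8*7.78 = 2.748215e-07 W/K^4
T^4 = 2.8845564e+09 K^4
T = 231.7500 K = -41.4000 C

-41.4000 degrees Celsius


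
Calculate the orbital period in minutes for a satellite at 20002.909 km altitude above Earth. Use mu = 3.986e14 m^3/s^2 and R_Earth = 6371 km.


r = 26373.9090 km = 2.6373909e+07 m
T = 2*pi*sqrt(r^3/mu) = 2*pi*sqrt(1.8345245e+22 / 3.986e14)
T = 42625.8425 s = 710.4307 min

710.4307 minutes


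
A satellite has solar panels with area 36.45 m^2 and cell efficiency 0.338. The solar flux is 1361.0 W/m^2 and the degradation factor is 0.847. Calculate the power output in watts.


P = area * eta * S * degradation
P = 36.45 * 0.338 * 1361.0 * 0.847
P = 14202.2047 W

14202.2047 W


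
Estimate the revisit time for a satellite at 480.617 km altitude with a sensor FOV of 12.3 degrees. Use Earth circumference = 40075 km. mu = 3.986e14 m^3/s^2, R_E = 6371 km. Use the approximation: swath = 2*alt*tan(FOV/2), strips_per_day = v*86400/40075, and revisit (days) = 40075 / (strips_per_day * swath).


swath = 2*480.617*tan(0.1073377) = 103.5748 km
v = sqrt(mu/r) = 7627.3225 m/s = 7.6273 km/s
strips/day = v*86400/40075 = 7.6273*86400/40075 = 16.4442
coverage/day = strips * swath = 16.4442 * 103.5748 = 1703.2026 km
revisit = 40075 / 1703.2026 = 23.5292 days

23.5292 days


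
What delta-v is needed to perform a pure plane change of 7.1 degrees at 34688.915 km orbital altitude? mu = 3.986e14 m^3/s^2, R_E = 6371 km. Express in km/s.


r = 41059.9150 km = 4.1059915e+07 m
V = sqrt(mu/r) = 3115.7286 m/s
di = 7.1 deg = 0.1239184 rad
dV = 2*V*sin(di/2) = 2*3115.7286*sin(0.06195919)
dV = 385.8490 m/s = 0.385849 km/s

0.3858 km/s


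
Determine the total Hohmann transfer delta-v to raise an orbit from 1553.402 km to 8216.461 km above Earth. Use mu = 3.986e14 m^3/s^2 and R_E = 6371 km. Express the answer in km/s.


r1 = 7924.4020 km = 7.924402e+06 m
r2 = 14587.4610 km = 1.4587461e+07 m
dv1 = sqrt(mu/r1)*(sqrt(2*r2/(r1+r2)) - 1) = 981.6494 m/s
dv2 = sqrt(mu/r2)*(1 - sqrt(2*r1/(r1+r2))) = 841.2893 m/s
total dv = |dv1| + |dv2| = 981.6494 + 841.2893 = 1822.9387 m/s = 1.8229 km/s

1.8229 km/s


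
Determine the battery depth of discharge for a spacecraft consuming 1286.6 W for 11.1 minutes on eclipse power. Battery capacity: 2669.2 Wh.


E_used = P * t / 60 = 1286.6 * 11.1 / 60 = 238.0210 Wh
DOD = E_used / E_total * 100 = 238.0210 / 2669.2 * 100
DOD = 8.9173 %

8.9173 %


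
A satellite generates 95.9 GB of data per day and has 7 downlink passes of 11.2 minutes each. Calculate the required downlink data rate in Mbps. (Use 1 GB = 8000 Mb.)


total contact time = 7 * 11.2 * 60 = 4704.0000 s
data = 95.9 GB = 767200.0000 Mb
rate = 767200.0000 / 4704.0000 = 163.0952 Mbps

163.0952 Mbps


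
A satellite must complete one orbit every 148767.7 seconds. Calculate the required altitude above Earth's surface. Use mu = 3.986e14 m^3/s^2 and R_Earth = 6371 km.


T = 148767.7 s
r = (mu*T^2/(4*pi^2))^(1/3) = (3.986e14 * 148767.7^2 / (4*pi^2))^(1/3)
r = 6.0682708e+07 m = 60682.7078 km
alt = r - R_E = 60682.7078 - 6371 = 54311.7078 km

54311.7078 km


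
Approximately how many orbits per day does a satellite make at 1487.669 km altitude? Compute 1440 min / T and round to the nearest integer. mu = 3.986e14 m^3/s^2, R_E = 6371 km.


r = 7.858669e+06 m
T = 2*pi*sqrt(r^3/mu) = 6933.2158 s = 115.5536 min
revs/day = 1440 / 115.5536 = 12.4617
Rounded: 12 revolutions per day

12 revolutions per day


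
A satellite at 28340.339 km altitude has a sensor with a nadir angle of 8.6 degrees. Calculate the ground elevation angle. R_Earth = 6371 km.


r = R_E + alt = 34711.3390 km
Law of sines in the satellite / Earth-center / ground-point triangle:
  sin(nadir)/R_E = sin(90 + el)/r  =>  cos(el) = (r/R_E)*sin(nadir)
cos(el) = (34711.3390 / 6371.0000) * sin(8.6 deg) = 0.8147186
el = arccos(0.8147186) = 35.4405 deg
(Earth-central angle = 90 - nadir - el = 45.9595 deg)

35.4405 degrees


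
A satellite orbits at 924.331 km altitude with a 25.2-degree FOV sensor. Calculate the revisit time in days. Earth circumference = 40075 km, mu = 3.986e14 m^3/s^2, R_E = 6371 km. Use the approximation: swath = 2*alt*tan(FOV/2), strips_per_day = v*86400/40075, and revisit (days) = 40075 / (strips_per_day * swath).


swath = 2*924.331*tan(0.2199115) = 413.2249 km
v = sqrt(mu/r) = 7391.7309 m/s = 7.3917 km/s
strips/day = v*86400/40075 = 7.3917*86400/40075 = 15.9363
coverage/day = strips * swath = 15.9363 * 413.2249 = 6585.2589 km
revisit = 40075 / 6585.2589 = 6.0856 days

6.0856 days


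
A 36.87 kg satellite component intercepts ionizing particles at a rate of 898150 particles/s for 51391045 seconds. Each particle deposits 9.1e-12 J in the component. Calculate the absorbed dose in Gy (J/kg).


Total energy deposited = rate * time * E_per
  = 898150 * 51391045 * 9.1e-12 = 420.0275 J
Dose = E_total / mass = 420.0275 / 36.87
Dose = 11.3921 Gy

11.3921 Gy


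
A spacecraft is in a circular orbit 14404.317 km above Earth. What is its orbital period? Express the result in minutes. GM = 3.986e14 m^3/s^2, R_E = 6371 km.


r = 20775.3170 km = 2.0775317e+07 m
T = 2*pi*sqrt(r^3/mu) = 2*pi*sqrt(8.9669134e+21 / 3.986e14)
T = 29801.1285 s = 496.6855 min

496.6855 minutes


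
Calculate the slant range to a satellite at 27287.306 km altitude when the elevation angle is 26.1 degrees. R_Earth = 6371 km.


h = 27287.306 km, el = 26.1 deg
d = -R_E*sin(el) + sqrt((R_E*sin(el))^2 + 2*R_E*h + h^2)
d = -6371.0000*sin(0.4555309) + sqrt((6371.0000*0.4399392)^2 + 2*6371.0000*27287.306 + 27287.306^2)
d = 30365.6251 km

30365.6251 km


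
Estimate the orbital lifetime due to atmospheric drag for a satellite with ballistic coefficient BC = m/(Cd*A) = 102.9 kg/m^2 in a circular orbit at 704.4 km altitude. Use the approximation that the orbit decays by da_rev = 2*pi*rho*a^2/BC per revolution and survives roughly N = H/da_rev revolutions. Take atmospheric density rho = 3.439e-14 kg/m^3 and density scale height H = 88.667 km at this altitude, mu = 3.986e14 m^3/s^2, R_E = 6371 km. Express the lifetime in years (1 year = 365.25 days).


a = R_E + alt = 7075.4000 km = 7.0754e+06 m
da_rev = 2*pi*rho*a^2/BC = 2*pi*3.439e-14*(7.0754e+06)^2/102.9 = 0.105123222 m per revolution
N = H/da_rev = 88667.0000 m / 0.105123222 m = 843457.7842 revolutions
P = 2*pi*sqrt(a^3/mu) = 5922.9452 s
lifetime = N*P = 843457.7842 * 5922.9452 = 4.9957543e+09 s = 57821.2299 days
years = 57821.2299 / 365.25 = 158.3059 years

158.3059 years


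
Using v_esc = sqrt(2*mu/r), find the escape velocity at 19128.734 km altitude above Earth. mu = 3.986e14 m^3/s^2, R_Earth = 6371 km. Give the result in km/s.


r = 6371.0 + 19128.734 = 25499.7340 km = 2.5499734e+07 m
v_esc = sqrt(2*mu/r) = sqrt(2*3.986e14 / 2.5499734e+07)
v_esc = 5591.3389 m/s = 5.5913 km/s

5.5913 km/s


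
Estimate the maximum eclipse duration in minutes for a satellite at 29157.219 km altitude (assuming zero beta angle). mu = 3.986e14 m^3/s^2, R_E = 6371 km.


r = 35528.2190 km
T = 1110.7597 min
Eclipse fraction = arcsin(R_E/r)/pi = arcsin(6371.0000/35528.2190)/pi
= arcsin(0.1793222)/pi = 0.05739047
Eclipse duration = 0.05739047 * 1110.7597 = 63.7470 min

63.7470 minutes


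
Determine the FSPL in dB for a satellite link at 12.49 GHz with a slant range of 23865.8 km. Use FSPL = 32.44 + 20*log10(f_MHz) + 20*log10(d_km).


f = 12.49 GHz = 12490.0000 MHz
d = 23865.8 km
FSPL = 32.44 + 20*log10(12490.0000) + 20*log10(23865.8)
FSPL = 32.44 + 81.9312 + 87.5555
FSPL = 201.9268 dB

201.9268 dB


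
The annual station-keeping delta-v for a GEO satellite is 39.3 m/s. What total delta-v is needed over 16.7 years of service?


dV = rate * years = 39.3 * 16.7
dV = 656.3100 m/s

656.3100 m/s


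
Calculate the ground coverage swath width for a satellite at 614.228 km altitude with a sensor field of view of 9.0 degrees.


FOV = 9.0 deg = 0.1570796 rad
swath = 2 * alt * tan(FOV/2) = 2 * 614.228 * tan(0.07853982)
swath = 2 * 614.228 * 0.07870171
swath = 96.6816 km

96.6816 km


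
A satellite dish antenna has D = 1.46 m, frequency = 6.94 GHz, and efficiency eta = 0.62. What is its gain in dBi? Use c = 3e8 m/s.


lambda = c/f = 3e8 / 6.94e+09 = 0.04322767 m
G = eta*(pi*D/lambda)^2 = 0.62*(pi*1.46/0.04322767)^2
G = 6980.2918 (linear)
G = 10*log10(6980.2918) = 38.4387 dBi

38.4387 dBi


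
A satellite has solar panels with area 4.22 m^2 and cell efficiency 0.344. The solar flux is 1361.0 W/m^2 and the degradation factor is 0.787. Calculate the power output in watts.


P = area * eta * S * degradation
P = 4.22 * 0.344 * 1361.0 * 0.787
P = 1554.9046 W

1554.9046 W


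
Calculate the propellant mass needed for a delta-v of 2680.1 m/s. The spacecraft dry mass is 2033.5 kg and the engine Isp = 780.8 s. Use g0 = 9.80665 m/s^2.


ve = Isp * g0 = 780.8 * 9.80665 = 7657.032320 m/s
mass ratio = exp(dv/ve) = exp(2680.1/7657.032320) = 1.41909325
m_prop = m_dry * (mr - 1) = 2033.5 * (1.41909325 - 1)
m_prop = 852.2261 kg

852.2261 kg


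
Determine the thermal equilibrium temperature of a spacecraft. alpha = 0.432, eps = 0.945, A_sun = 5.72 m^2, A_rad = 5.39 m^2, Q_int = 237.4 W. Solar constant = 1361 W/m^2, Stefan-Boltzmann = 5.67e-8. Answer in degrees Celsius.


Numerator = alpha*S*A_sun + Q_int = 0.432*1361*5.72 + 237.4 = 3600.4854 W
Denominator = eps*sigma*A_rad = 0.945*5.67e-8*5.39 = 2.8880428e-07 W/K^4
T^4 = 1.246687e+10 K^4
T = 334.1484 K = 60.9984 C

60.9984 degrees Celsius


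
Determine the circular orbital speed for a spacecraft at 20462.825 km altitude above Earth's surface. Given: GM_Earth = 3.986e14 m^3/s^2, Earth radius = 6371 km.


r = R_E + alt = 6371.0 + 20462.825 = 26833.8250 km = 2.6833825e+07 m
v = sqrt(mu/r) = sqrt(3.986e14 / 2.6833825e+07) = 3854.1388 m/s = 3.8541 km/s

3.8541 km/s
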